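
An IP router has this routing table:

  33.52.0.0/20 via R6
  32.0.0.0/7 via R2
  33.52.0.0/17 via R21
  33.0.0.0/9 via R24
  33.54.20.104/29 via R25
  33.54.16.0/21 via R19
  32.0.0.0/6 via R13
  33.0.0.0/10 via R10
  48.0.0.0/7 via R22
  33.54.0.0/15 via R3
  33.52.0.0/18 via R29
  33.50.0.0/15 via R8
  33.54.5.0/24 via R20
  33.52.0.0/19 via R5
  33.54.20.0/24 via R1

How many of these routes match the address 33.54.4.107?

Prefixes containing 33.54.4.107:
  32.0.0.0/6 (32.0.0.0 - 35.255.255.255)
  32.0.0.0/7 (32.0.0.0 - 33.255.255.255)
  33.0.0.0/9 (33.0.0.0 - 33.127.255.255)
  33.0.0.0/10 (33.0.0.0 - 33.63.255.255)
  33.54.0.0/15 (33.54.0.0 - 33.55.255.255)
Total matching entries: 5.

5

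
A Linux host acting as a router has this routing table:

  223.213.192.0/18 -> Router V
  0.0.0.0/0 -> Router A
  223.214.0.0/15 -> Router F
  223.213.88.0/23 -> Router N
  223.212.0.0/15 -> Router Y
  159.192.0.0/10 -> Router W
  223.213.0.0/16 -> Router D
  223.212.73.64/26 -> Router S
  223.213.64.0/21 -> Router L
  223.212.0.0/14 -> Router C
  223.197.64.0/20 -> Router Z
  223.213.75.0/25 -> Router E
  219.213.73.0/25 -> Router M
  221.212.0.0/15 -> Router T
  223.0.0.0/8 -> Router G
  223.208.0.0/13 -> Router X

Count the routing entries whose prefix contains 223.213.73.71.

6

Prefixes containing 223.213.73.71:
  0.0.0.0/0 (default, matches everything)
  223.0.0.0/8 (223.0.0.0 - 223.255.255.255)
  223.208.0.0/13 (223.208.0.0 - 223.215.255.255)
  223.212.0.0/14 (223.212.0.0 - 223.215.255.255)
  223.212.0.0/15 (223.212.0.0 - 223.213.255.255)
  223.213.0.0/16 (223.213.0.0 - 223.213.255.255)
Total matching entries: 6.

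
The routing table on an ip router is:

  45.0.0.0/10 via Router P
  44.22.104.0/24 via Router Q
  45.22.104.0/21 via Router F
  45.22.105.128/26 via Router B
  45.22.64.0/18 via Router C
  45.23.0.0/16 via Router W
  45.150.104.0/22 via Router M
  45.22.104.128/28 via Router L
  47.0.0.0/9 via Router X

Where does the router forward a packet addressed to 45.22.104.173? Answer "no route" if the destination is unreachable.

Routes whose prefix contains 45.22.104.173:
  45.0.0.0/10 (45.0.0.0 - 45.63.255.255) -> Router P
  45.22.64.0/18 (45.22.64.0 - 45.22.127.255) -> Router C
  45.22.104.0/21 (45.22.104.0 - 45.22.111.255) -> Router F
More-specific entries that do NOT match:
  45.22.104.128/28 (45.22.104.128 - 45.22.104.143) does not contain 45.22.104.173
  45.22.105.128/26 (45.22.105.128 - 45.22.105.191) does not contain 45.22.104.173
  44.22.104.0/24 (44.22.104.0 - 44.22.104.255) does not contain 45.22.104.173
  45.150.104.0/22 (45.150.104.0 - 45.150.107.255) does not contain 45.22.104.173
Longest matching prefix is /21 -> next hop Router F.

Router F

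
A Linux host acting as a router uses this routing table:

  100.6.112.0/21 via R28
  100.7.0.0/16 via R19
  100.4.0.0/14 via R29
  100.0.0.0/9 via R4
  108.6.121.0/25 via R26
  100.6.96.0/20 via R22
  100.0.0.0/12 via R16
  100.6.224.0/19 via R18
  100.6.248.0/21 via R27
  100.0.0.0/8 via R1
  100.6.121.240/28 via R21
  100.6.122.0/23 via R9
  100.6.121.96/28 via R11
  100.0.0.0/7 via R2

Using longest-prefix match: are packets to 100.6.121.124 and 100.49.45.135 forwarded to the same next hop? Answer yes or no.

100.6.121.124: longest match 100.4.0.0/14 -> R29
100.49.45.135: longest match 100.0.0.0/9 -> R4

no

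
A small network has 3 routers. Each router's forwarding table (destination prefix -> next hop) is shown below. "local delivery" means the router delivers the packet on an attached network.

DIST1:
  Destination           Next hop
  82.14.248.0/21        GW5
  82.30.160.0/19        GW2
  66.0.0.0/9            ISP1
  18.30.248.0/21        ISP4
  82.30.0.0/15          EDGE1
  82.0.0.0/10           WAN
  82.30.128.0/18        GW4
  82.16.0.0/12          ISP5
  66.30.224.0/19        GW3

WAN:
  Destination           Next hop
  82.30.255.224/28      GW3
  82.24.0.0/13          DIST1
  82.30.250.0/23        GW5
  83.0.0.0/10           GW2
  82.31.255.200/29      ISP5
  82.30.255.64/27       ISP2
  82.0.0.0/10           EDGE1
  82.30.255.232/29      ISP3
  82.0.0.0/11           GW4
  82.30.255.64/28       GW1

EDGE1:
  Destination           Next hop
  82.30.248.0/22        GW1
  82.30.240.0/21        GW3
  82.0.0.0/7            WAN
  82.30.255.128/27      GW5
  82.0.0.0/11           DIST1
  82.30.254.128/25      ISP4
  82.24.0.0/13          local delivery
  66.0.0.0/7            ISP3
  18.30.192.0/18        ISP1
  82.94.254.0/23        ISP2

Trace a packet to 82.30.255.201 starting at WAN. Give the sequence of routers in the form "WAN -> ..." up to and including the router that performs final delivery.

WAN -> DIST1 -> EDGE1

At WAN: longest match for 82.30.255.201 is 82.24.0.0/13 -> DIST1
At DIST1: longest match for 82.30.255.201 is 82.30.0.0/15 -> EDGE1
At EDGE1: longest match for 82.30.255.201 is 82.24.0.0/13 -> local delivery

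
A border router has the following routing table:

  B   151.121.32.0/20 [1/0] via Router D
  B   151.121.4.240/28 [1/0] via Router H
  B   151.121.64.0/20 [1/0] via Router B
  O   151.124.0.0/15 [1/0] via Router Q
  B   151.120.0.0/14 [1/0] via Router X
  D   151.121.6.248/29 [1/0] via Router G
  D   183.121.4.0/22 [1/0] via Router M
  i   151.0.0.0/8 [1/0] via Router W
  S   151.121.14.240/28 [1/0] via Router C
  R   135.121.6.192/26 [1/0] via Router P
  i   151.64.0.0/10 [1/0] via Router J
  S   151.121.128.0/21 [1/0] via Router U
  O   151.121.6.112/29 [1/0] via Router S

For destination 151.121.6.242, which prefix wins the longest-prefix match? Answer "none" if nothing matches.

151.120.0.0/14

Entries matching 151.121.6.242:
  151.0.0.0/8 (151.0.0.0 - 151.255.255.255)
  151.64.0.0/10 (151.64.0.0 - 151.127.255.255)
  151.120.0.0/14 (151.120.0.0 - 151.123.255.255)
Most specific is 151.120.0.0/14.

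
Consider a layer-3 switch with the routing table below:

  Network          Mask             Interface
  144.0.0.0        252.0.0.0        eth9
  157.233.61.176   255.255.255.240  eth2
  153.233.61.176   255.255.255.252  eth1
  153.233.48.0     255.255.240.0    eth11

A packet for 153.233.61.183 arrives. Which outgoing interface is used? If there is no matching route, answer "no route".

Routes whose prefix contains 153.233.61.183:
  153.233.48.0/20 (153.233.48.0 - 153.233.63.255) -> eth11
More-specific entries that do NOT match:
  153.233.61.176/30 (153.233.61.176 - 153.233.61.179) does not contain 153.233.61.183
  157.233.61.176/28 (157.233.61.176 - 157.233.61.191) does not contain 153.233.61.183
Longest matching prefix is /20 -> interface eth11.

eth11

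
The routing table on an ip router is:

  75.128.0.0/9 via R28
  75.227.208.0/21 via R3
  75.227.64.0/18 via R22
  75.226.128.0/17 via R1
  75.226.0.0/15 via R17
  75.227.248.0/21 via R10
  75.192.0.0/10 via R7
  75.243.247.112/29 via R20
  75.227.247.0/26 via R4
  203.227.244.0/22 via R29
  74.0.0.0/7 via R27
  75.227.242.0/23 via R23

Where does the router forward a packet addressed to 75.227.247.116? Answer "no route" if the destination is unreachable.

Routes whose prefix contains 75.227.247.116:
  74.0.0.0/7 (74.0.0.0 - 75.255.255.255) -> R27
  75.128.0.0/9 (75.128.0.0 - 75.255.255.255) -> R28
  75.192.0.0/10 (75.192.0.0 - 75.255.255.255) -> R7
  75.226.0.0/15 (75.226.0.0 - 75.227.255.255) -> R17
More-specific entries that do NOT match:
  75.243.247.112/29 (75.243.247.112 - 75.243.247.119) does not contain 75.227.247.116
  75.227.247.0/26 (75.227.247.0 - 75.227.247.63) does not contain 75.227.247.116
  75.227.242.0/23 (75.227.242.0 - 75.227.243.255) does not contain 75.227.247.116
  203.227.244.0/22 (203.227.244.0 - 203.227.247.255) does not contain 75.227.247.116
  75.227.208.0/21 (75.227.208.0 - 75.227.215.255) does not contain 75.227.247.116
  75.227.248.0/21 (75.227.248.0 - 75.227.255.255) does not contain 75.227.247.116
  75.227.64.0/18 (75.227.64.0 - 75.227.127.255) does not contain 75.227.247.116
  75.226.128.0/17 (75.226.128.0 - 75.226.255.255) does not contain 75.227.247.116
Longest matching prefix is /15 -> next hop R17.

R17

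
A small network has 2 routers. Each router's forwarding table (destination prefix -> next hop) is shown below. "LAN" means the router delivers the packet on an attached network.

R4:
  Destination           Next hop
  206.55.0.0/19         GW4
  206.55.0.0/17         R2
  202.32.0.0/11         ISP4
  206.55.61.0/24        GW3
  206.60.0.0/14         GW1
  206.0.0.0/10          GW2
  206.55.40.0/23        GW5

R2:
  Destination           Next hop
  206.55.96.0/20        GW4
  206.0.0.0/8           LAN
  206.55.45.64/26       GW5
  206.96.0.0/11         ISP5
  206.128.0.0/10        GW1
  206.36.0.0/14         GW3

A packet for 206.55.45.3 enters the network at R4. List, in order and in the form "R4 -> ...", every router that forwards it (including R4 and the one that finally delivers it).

At R4: longest match for 206.55.45.3 is 206.55.0.0/17 -> R2
At R2: longest match for 206.55.45.3 is 206.0.0.0/8 -> LAN

R4 -> R2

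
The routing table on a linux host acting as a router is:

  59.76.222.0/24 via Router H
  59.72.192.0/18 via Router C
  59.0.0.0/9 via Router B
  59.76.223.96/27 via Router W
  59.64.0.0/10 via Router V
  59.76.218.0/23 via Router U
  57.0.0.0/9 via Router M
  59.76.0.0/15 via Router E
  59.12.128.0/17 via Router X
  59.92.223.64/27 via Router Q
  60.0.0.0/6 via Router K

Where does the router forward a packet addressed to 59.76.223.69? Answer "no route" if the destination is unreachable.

Router E

Routes whose prefix contains 59.76.223.69:
  59.0.0.0/9 (59.0.0.0 - 59.127.255.255) -> Router B
  59.64.0.0/10 (59.64.0.0 - 59.127.255.255) -> Router V
  59.76.0.0/15 (59.76.0.0 - 59.77.255.255) -> Router E
More-specific entries that do NOT match:
  59.76.223.96/27 (59.76.223.96 - 59.76.223.127) does not contain 59.76.223.69
  59.92.223.64/27 (59.92.223.64 - 59.92.223.95) does not contain 59.76.223.69
  59.76.222.0/24 (59.76.222.0 - 59.76.222.255) does not contain 59.76.223.69
  59.76.218.0/23 (59.76.218.0 - 59.76.219.255) does not contain 59.76.223.69
  59.72.192.0/18 (59.72.192.0 - 59.72.255.255) does not contain 59.76.223.69
  59.12.128.0/17 (59.12.128.0 - 59.12.255.255) does not contain 59.76.223.69
Longest matching prefix is /15 -> next hop Router E.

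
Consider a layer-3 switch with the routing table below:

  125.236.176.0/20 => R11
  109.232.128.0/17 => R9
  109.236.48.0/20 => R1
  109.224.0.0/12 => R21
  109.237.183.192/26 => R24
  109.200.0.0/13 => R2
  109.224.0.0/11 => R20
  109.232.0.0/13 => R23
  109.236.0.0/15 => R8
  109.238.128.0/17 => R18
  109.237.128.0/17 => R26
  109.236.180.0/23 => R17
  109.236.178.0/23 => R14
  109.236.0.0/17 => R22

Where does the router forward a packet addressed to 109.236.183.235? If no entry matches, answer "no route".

Routes whose prefix contains 109.236.183.235:
  109.224.0.0/11 (109.224.0.0 - 109.255.255.255) -> R20
  109.224.0.0/12 (109.224.0.0 - 109.239.255.255) -> R21
  109.232.0.0/13 (109.232.0.0 - 109.239.255.255) -> R23
  109.236.0.0/15 (109.236.0.0 - 109.237.255.255) -> R8
More-specific entries that do NOT match:
  109.237.183.192/26 (109.237.183.192 - 109.237.183.255) does not contain 109.236.183.235
  109.236.180.0/23 (109.236.180.0 - 109.236.181.255) does not contain 109.236.183.235
  109.236.178.0/23 (109.236.178.0 - 109.236.179.255) does not contain 109.236.183.235
  125.236.176.0/20 (125.236.176.0 - 125.236.191.255) does not contain 109.236.183.235
  109.236.48.0/20 (109.236.48.0 - 109.236.63.255) does not contain 109.236.183.235
  109.232.128.0/17 (109.232.128.0 - 109.232.255.255) does not contain 109.236.183.235
  109.238.128.0/17 (109.238.128.0 - 109.238.255.255) does not contain 109.236.183.235
  109.237.128.0/17 (109.237.128.0 - 109.237.255.255) does not contain 109.236.183.235
  109.236.0.0/17 (109.236.0.0 - 109.236.127.255) does not contain 109.236.183.235
Longest matching prefix is /15 -> next hop R8.

R8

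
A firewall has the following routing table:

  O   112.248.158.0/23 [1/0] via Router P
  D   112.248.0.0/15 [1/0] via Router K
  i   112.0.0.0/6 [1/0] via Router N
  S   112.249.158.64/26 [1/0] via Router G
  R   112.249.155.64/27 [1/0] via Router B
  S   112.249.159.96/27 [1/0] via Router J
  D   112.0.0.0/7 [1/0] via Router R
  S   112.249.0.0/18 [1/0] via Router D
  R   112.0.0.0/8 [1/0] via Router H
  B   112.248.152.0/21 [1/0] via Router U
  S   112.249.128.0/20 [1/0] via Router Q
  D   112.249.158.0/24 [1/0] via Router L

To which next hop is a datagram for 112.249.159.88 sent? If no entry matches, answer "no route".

Router K

Routes whose prefix contains 112.249.159.88:
  112.0.0.0/6 (112.0.0.0 - 115.255.255.255) -> Router N
  112.0.0.0/7 (112.0.0.0 - 113.255.255.255) -> Router R
  112.0.0.0/8 (112.0.0.0 - 112.255.255.255) -> Router H
  112.248.0.0/15 (112.248.0.0 - 112.249.255.255) -> Router K
More-specific entries that do NOT match:
  112.249.155.64/27 (112.249.155.64 - 112.249.155.95) does not contain 112.249.159.88
  112.249.159.96/27 (112.249.159.96 - 112.249.159.127) does not contain 112.249.159.88
  112.249.158.64/26 (112.249.158.64 - 112.249.158.127) does not contain 112.249.159.88
  112.249.158.0/24 (112.249.158.0 - 112.249.158.255) does not contain 112.249.159.88
  112.248.158.0/23 (112.248.158.0 - 112.248.159.255) does not contain 112.249.159.88
  112.248.152.0/21 (112.248.152.0 - 112.248.159.255) does not contain 112.249.159.88
  112.249.128.0/20 (112.249.128.0 - 112.249.143.255) does not contain 112.249.159.88
  112.249.0.0/18 (112.249.0.0 - 112.249.63.255) does not contain 112.249.159.88
Longest matching prefix is /15 -> next hop Router K.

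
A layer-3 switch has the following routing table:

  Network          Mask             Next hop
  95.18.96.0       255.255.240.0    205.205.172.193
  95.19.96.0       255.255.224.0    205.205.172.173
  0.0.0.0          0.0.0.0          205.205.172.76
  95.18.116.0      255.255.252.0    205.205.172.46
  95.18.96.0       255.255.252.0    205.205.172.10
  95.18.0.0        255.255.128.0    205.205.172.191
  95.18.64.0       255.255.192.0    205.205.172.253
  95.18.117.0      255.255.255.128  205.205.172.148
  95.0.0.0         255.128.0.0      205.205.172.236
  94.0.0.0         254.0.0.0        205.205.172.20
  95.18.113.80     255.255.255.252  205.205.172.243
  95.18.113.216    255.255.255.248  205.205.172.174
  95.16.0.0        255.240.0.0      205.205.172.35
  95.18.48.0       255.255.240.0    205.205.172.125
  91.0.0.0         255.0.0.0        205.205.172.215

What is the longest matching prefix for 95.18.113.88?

95.18.64.0/18

Entries matching 95.18.113.88:
  0.0.0.0/0 (default, matches everything)
  94.0.0.0/7 (94.0.0.0 - 95.255.255.255)
  95.0.0.0/9 (95.0.0.0 - 95.127.255.255)
  95.16.0.0/12 (95.16.0.0 - 95.31.255.255)
  95.18.0.0/17 (95.18.0.0 - 95.18.127.255)
  95.18.64.0/18 (95.18.64.0 - 95.18.127.255)
Most specific is 95.18.64.0/18.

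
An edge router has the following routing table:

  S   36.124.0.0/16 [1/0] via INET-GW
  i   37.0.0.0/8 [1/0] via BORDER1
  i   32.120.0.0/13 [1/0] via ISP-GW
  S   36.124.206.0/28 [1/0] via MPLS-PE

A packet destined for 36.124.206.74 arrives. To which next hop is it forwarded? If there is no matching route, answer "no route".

Routes whose prefix contains 36.124.206.74:
  36.124.0.0/16 (36.124.0.0 - 36.124.255.255) -> INET-GW
More-specific entries that do NOT match:
  36.124.206.0/28 (36.124.206.0 - 36.124.206.15) does not contain 36.124.206.74
Longest matching prefix is /16 -> next hop INET-GW.

INET-GW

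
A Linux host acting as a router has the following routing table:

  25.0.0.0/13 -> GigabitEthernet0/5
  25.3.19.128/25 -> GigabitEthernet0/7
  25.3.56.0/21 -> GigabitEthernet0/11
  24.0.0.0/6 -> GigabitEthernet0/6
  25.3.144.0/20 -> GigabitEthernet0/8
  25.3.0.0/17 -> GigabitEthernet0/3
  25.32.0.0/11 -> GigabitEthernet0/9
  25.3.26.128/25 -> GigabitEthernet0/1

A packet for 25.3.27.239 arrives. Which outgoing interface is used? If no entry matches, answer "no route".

Routes whose prefix contains 25.3.27.239:
  24.0.0.0/6 (24.0.0.0 - 27.255.255.255) -> GigabitEthernet0/6
  25.0.0.0/13 (25.0.0.0 - 25.7.255.255) -> GigabitEthernet0/5
  25.3.0.0/17 (25.3.0.0 - 25.3.127.255) -> GigabitEthernet0/3
More-specific entries that do NOT match:
  25.3.19.128/25 (25.3.19.128 - 25.3.19.255) does not contain 25.3.27.239
  25.3.26.128/25 (25.3.26.128 - 25.3.26.255) does not contain 25.3.27.239
  25.3.56.0/21 (25.3.56.0 - 25.3.63.255) does not contain 25.3.27.239
  25.3.144.0/20 (25.3.144.0 - 25.3.159.255) does not contain 25.3.27.239
Longest matching prefix is /17 -> interface GigabitEthernet0/3.

GigabitEthernet0/3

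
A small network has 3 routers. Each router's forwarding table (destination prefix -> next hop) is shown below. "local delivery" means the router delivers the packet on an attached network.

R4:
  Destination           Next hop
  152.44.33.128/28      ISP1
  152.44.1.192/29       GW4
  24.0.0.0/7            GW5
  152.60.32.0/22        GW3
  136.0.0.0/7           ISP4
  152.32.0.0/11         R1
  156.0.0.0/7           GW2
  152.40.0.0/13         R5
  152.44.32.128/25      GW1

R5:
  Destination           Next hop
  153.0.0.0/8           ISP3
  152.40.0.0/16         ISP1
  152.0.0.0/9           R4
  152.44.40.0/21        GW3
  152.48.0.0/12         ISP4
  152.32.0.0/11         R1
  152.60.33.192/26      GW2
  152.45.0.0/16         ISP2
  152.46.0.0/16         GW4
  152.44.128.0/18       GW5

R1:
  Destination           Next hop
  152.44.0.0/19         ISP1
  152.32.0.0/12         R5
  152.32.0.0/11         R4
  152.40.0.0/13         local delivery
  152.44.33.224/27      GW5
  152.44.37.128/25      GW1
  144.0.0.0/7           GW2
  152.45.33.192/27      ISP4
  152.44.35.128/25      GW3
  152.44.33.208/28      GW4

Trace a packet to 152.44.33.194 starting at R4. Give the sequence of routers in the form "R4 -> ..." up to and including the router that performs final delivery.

At R4: longest match for 152.44.33.194 is 152.40.0.0/13 -> R5
At R5: longest match for 152.44.33.194 is 152.32.0.0/11 -> R1
At R1: longest match for 152.44.33.194 is 152.40.0.0/13 -> local delivery

R4 -> R5 -> R1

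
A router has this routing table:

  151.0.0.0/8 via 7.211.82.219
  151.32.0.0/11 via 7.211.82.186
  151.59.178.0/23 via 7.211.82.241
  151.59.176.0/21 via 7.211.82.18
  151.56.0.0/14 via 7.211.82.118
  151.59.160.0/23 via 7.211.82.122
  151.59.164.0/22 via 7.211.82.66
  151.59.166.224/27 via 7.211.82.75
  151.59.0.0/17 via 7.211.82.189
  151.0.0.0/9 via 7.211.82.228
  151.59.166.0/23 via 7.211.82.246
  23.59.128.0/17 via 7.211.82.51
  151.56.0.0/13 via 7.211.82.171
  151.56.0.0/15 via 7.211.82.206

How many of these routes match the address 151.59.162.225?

Prefixes containing 151.59.162.225:
  151.0.0.0/8 (151.0.0.0 - 151.255.255.255)
  151.0.0.0/9 (151.0.0.0 - 151.127.255.255)
  151.32.0.0/11 (151.32.0.0 - 151.63.255.255)
  151.56.0.0/13 (151.56.0.0 - 151.63.255.255)
  151.56.0.0/14 (151.56.0.0 - 151.59.255.255)
Total matching entries: 5.

5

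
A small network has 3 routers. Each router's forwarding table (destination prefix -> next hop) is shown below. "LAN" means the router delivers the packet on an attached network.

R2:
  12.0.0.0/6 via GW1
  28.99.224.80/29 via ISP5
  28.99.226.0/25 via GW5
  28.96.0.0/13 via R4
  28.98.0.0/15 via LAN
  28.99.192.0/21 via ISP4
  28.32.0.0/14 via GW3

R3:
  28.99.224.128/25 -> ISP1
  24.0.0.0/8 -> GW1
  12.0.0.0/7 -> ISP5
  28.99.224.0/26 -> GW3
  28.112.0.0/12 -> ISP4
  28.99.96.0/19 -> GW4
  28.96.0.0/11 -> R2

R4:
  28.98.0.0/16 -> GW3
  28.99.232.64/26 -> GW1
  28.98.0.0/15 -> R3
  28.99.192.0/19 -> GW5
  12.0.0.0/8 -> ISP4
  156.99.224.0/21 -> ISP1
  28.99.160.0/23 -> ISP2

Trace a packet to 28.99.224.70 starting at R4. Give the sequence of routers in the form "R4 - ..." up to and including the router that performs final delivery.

R4 - R3 - R2

At R4: longest match for 28.99.224.70 is 28.98.0.0/15 -> R3
At R3: longest match for 28.99.224.70 is 28.96.0.0/11 -> R2
At R2: longest match for 28.99.224.70 is 28.98.0.0/15 -> LAN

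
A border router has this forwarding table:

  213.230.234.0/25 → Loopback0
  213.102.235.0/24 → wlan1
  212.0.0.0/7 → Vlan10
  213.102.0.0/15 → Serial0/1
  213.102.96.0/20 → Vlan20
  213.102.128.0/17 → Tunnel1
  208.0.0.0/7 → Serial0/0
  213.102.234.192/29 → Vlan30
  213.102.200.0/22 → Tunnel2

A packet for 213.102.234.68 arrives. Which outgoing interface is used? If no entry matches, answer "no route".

Tunnel1

Routes whose prefix contains 213.102.234.68:
  212.0.0.0/7 (212.0.0.0 - 213.255.255.255) -> Vlan10
  213.102.0.0/15 (213.102.0.0 - 213.103.255.255) -> Serial0/1
  213.102.128.0/17 (213.102.128.0 - 213.102.255.255) -> Tunnel1
More-specific entries that do NOT match:
  213.102.234.192/29 (213.102.234.192 - 213.102.234.199) does not contain 213.102.234.68
  213.230.234.0/25 (213.230.234.0 - 213.230.234.127) does not contain 213.102.234.68
  213.102.235.0/24 (213.102.235.0 - 213.102.235.255) does not contain 213.102.234.68
  213.102.200.0/22 (213.102.200.0 - 213.102.203.255) does not contain 213.102.234.68
  213.102.96.0/20 (213.102.96.0 - 213.102.111.255) does not contain 213.102.234.68
Longest matching prefix is /17 -> interface Tunnel1.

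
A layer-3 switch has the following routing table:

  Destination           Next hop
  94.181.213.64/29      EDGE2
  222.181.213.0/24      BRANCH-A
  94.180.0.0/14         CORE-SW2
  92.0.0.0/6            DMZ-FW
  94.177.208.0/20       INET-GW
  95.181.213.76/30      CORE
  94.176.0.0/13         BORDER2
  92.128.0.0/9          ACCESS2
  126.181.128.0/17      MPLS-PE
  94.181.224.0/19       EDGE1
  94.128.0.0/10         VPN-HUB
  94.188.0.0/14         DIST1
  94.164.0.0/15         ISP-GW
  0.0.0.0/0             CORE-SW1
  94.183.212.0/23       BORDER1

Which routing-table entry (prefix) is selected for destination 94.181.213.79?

94.180.0.0/14

Entries matching 94.181.213.79:
  0.0.0.0/0 (default, matches everything)
  92.0.0.0/6 (92.0.0.0 - 95.255.255.255)
  94.128.0.0/10 (94.128.0.0 - 94.191.255.255)
  94.176.0.0/13 (94.176.0.0 - 94.183.255.255)
  94.180.0.0/14 (94.180.0.0 - 94.183.255.255)
Most specific is 94.180.0.0/14.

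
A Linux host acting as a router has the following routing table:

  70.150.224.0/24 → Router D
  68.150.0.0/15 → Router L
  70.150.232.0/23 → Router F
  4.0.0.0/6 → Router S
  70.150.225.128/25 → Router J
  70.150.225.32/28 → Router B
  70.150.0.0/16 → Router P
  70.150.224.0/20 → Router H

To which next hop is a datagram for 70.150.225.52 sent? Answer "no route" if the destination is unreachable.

Routes whose prefix contains 70.150.225.52:
  70.150.0.0/16 (70.150.0.0 - 70.150.255.255) -> Router P
  70.150.224.0/20 (70.150.224.0 - 70.150.239.255) -> Router H
More-specific entries that do NOT match:
  70.150.225.32/28 (70.150.225.32 - 70.150.225.47) does not contain 70.150.225.52
  70.150.225.128/25 (70.150.225.128 - 70.150.225.255) does not contain 70.150.225.52
  70.150.224.0/24 (70.150.224.0 - 70.150.224.255) does not contain 70.150.225.52
  70.150.232.0/23 (70.150.232.0 - 70.150.233.255) does not contain 70.150.225.52
Longest matching prefix is /20 -> next hop Router H.

Router H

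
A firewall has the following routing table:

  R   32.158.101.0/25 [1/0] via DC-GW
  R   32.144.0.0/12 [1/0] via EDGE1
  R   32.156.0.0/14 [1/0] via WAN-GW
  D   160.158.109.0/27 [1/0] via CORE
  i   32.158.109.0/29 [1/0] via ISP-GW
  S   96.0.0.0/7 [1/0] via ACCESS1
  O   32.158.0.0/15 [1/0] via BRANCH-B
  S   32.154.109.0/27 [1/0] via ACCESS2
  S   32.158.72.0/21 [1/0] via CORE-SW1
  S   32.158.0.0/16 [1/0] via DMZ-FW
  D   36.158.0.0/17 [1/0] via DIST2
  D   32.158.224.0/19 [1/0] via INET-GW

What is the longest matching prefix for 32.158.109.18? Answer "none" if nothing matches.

Entries matching 32.158.109.18:
  32.144.0.0/12 (32.144.0.0 - 32.159.255.255)
  32.156.0.0/14 (32.156.0.0 - 32.159.255.255)
  32.158.0.0/15 (32.158.0.0 - 32.159.255.255)
  32.158.0.0/16 (32.158.0.0 - 32.158.255.255)
Most specific is 32.158.0.0/16.

32.158.0.0/16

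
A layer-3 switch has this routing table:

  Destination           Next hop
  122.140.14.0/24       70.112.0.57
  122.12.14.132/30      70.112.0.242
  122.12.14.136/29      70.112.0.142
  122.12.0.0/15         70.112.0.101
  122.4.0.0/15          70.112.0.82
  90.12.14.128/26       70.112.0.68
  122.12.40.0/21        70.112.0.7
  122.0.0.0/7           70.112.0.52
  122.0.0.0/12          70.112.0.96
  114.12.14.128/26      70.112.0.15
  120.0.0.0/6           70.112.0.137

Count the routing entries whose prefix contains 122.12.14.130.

Prefixes containing 122.12.14.130:
  120.0.0.0/6 (120.0.0.0 - 123.255.255.255)
  122.0.0.0/7 (122.0.0.0 - 123.255.255.255)
  122.0.0.0/12 (122.0.0.0 - 122.15.255.255)
  122.12.0.0/15 (122.12.0.0 - 122.13.255.255)
Total matching entries: 4.

4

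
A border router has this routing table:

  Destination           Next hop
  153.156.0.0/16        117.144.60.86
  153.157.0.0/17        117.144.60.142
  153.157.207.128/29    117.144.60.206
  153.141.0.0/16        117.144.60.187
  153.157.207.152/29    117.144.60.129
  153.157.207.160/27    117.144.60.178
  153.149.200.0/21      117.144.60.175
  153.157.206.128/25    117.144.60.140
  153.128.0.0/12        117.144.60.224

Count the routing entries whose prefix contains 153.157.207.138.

0

No listed prefix contains 153.157.207.138.
Total matching entries: 0.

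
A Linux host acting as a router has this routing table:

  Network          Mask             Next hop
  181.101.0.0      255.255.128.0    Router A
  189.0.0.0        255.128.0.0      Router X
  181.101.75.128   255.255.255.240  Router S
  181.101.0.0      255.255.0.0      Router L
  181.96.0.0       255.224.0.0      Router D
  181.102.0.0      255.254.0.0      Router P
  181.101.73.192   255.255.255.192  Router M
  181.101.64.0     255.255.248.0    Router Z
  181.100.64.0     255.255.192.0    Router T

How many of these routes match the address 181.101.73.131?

Prefixes containing 181.101.73.131:
  181.96.0.0/11 (181.96.0.0 - 181.127.255.255)
  181.101.0.0/16 (181.101.0.0 - 181.101.255.255)
  181.101.0.0/17 (181.101.0.0 - 181.101.127.255)
Total matching entries: 3.

3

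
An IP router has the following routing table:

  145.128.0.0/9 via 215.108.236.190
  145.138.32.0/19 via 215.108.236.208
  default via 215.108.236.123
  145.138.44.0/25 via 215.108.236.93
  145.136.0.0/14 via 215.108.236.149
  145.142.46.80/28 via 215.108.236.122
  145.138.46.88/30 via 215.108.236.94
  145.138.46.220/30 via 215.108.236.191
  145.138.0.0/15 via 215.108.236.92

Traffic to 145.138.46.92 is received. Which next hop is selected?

Routes whose prefix contains 145.138.46.92:
  0.0.0.0/0 (default, matches everything) -> 215.108.236.123
  145.128.0.0/9 (145.128.0.0 - 145.255.255.255) -> 215.108.236.190
  145.136.0.0/14 (145.136.0.0 - 145.139.255.255) -> 215.108.236.149
  145.138.0.0/15 (145.138.0.0 - 145.139.255.255) -> 215.108.236.92
  145.138.32.0/19 (145.138.32.0 - 145.138.63.255) -> 215.108.236.208
More-specific entries that do NOT match:
  145.138.46.88/30 (145.138.46.88 - 145.138.46.91) does not contain 145.138.46.92
  145.138.46.220/30 (145.138.46.220 - 145.138.46.223) does not contain 145.138.46.92
  145.142.46.80/28 (145.142.46.80 - 145.142.46.95) does not contain 145.138.46.92
  145.138.44.0/25 (145.138.44.0 - 145.138.44.127) does not contain 145.138.46.92
Longest matching prefix is /19 -> next hop 215.108.236.208.

215.108.236.208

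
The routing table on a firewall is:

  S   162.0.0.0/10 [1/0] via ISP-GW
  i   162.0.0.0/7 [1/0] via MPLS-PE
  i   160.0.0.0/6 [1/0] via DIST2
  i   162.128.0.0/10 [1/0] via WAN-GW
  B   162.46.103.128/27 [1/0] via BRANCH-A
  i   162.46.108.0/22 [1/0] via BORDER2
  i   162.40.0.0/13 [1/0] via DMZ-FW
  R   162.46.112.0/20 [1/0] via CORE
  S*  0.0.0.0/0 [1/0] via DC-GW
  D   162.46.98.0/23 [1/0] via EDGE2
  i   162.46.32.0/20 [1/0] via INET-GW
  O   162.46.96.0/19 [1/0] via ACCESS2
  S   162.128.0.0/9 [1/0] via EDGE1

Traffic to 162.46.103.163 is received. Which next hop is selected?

Routes whose prefix contains 162.46.103.163:
  0.0.0.0/0 (default, matches everything) -> DC-GW
  160.0.0.0/6 (160.0.0.0 - 163.255.255.255) -> DIST2
  162.0.0.0/7 (162.0.0.0 - 163.255.255.255) -> MPLS-PE
  162.0.0.0/10 (162.0.0.0 - 162.63.255.255) -> ISP-GW
  162.40.0.0/13 (162.40.0.0 - 162.47.255.255) -> DMZ-FW
  162.46.96.0/19 (162.46.96.0 - 162.46.127.255) -> ACCESS2
More-specific entries that do NOT match:
  162.46.103.128/27 (162.46.103.128 - 162.46.103.159) does not contain 162.46.103.163
  162.46.98.0/23 (162.46.98.0 - 162.46.99.255) does not contain 162.46.103.163
  162.46.108.0/22 (162.46.108.0 - 162.46.111.255) does not contain 162.46.103.163
  162.46.112.0/20 (162.46.112.0 - 162.46.127.255) does not contain 162.46.103.163
  162.46.32.0/20 (162.46.32.0 - 162.46.47.255) does not contain 162.46.103.163
Longest matching prefix is /19 -> next hop ACCESS2.

ACCESS2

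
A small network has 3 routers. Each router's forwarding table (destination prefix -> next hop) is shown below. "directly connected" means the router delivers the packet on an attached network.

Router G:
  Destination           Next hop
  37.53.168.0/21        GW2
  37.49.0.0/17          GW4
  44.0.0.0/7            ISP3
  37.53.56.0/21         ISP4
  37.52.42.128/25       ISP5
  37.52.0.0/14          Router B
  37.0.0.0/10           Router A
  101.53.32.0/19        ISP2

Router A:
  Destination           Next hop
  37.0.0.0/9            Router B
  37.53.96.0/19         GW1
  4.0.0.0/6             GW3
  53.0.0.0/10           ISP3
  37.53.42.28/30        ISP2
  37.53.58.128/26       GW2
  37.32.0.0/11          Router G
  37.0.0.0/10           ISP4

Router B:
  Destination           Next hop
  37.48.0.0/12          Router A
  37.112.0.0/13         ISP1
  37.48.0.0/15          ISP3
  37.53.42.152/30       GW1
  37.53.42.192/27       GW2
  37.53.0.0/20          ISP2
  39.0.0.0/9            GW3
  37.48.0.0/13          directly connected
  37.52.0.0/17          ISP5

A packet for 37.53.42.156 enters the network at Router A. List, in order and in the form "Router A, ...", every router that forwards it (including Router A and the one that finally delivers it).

At Router A: longest match for 37.53.42.156 is 37.32.0.0/11 -> Router G
At Router G: longest match for 37.53.42.156 is 37.52.0.0/14 -> Router B
At Router B: longest match for 37.53.42.156 is 37.48.0.0/13 -> directly connected

Router A, Router G, Router B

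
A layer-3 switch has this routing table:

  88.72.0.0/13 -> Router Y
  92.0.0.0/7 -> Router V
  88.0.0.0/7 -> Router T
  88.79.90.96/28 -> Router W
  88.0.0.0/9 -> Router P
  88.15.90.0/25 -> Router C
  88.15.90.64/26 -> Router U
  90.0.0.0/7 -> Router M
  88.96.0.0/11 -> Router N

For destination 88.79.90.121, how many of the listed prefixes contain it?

Prefixes containing 88.79.90.121:
  88.0.0.0/7 (88.0.0.0 - 89.255.255.255)
  88.0.0.0/9 (88.0.0.0 - 88.127.255.255)
  88.72.0.0/13 (88.72.0.0 - 88.79.255.255)
Total matching entries: 3.

3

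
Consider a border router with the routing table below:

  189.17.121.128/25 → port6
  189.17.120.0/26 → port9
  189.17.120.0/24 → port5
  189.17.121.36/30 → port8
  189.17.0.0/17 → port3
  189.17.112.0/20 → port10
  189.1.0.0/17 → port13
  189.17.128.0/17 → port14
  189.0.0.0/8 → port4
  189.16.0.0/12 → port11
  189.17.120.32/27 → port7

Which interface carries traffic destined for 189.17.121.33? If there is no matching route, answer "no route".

Routes whose prefix contains 189.17.121.33:
  189.0.0.0/8 (189.0.0.0 - 189.255.255.255) -> port4
  189.16.0.0/12 (189.16.0.0 - 189.31.255.255) -> port11
  189.17.0.0/17 (189.17.0.0 - 189.17.127.255) -> port3
  189.17.112.0/20 (189.17.112.0 - 189.17.127.255) -> port10
More-specific entries that do NOT match:
  189.17.121.36/30 (189.17.121.36 - 189.17.121.39) does not contain 189.17.121.33
  189.17.120.32/27 (189.17.120.32 - 189.17.120.63) does not contain 189.17.121.33
  189.17.120.0/26 (189.17.120.0 - 189.17.120.63) does not contain 189.17.121.33
  189.17.121.128/25 (189.17.121.128 - 189.17.121.255) does not contain 189.17.121.33
  189.17.120.0/24 (189.17.120.0 - 189.17.120.255) does not contain 189.17.121.33
Longest matching prefix is /20 -> interface port10.

port10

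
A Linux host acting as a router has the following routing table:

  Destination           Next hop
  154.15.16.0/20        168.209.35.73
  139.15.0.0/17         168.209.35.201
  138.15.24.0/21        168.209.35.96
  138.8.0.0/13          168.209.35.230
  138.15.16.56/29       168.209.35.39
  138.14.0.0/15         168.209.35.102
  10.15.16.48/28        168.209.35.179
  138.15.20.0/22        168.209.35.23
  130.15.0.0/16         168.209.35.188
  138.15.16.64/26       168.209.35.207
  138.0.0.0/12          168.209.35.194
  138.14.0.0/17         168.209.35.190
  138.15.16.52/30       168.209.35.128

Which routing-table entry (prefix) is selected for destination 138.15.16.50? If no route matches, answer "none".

138.14.0.0/15

Entries matching 138.15.16.50:
  138.0.0.0/12 (138.0.0.0 - 138.15.255.255)
  138.8.0.0/13 (138.8.0.0 - 138.15.255.255)
  138.14.0.0/15 (138.14.0.0 - 138.15.255.255)
Most specific is 138.14.0.0/15.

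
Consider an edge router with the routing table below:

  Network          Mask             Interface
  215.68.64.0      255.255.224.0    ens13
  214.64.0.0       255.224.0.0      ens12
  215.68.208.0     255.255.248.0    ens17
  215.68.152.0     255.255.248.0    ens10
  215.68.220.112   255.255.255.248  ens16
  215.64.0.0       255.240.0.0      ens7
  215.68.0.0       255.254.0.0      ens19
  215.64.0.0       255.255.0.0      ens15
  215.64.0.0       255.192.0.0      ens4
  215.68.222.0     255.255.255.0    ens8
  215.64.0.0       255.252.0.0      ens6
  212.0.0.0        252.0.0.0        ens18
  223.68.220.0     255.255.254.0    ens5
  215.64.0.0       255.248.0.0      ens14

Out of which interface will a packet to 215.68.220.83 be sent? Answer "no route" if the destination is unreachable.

ens19

Routes whose prefix contains 215.68.220.83:
  212.0.0.0/6 (212.0.0.0 - 215.255.255.255) -> ens18
  215.64.0.0/10 (215.64.0.0 - 215.127.255.255) -> ens4
  215.64.0.0/12 (215.64.0.0 - 215.79.255.255) -> ens7
  215.64.0.0/13 (215.64.0.0 - 215.71.255.255) -> ens14
  215.68.0.0/15 (215.68.0.0 - 215.69.255.255) -> ens19
More-specific entries that do NOT match:
  215.68.220.112/29 (215.68.220.112 - 215.68.220.119) does not contain 215.68.220.83
  215.68.222.0/24 (215.68.222.0 - 215.68.222.255) does not contain 215.68.220.83
  223.68.220.0/23 (223.68.220.0 - 223.68.221.255) does not contain 215.68.220.83
  215.68.208.0/21 (215.68.208.0 - 215.68.215.255) does not contain 215.68.220.83
  215.68.152.0/21 (215.68.152.0 - 215.68.159.255) does not contain 215.68.220.83
  215.68.64.0/19 (215.68.64.0 - 215.68.95.255) does not contain 215.68.220.83
  215.64.0.0/16 (215.64.0.0 - 215.64.255.255) does not contain 215.68.220.83
Longest matching prefix is /15 -> interface ens19.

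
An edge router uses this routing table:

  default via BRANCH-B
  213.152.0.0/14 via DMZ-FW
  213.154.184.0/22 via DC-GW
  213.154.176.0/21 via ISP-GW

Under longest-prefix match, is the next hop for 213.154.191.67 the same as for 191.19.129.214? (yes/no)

no

213.154.191.67: longest match 213.152.0.0/14 -> DMZ-FW
191.19.129.214: longest match 0.0.0.0/0 -> BRANCH-B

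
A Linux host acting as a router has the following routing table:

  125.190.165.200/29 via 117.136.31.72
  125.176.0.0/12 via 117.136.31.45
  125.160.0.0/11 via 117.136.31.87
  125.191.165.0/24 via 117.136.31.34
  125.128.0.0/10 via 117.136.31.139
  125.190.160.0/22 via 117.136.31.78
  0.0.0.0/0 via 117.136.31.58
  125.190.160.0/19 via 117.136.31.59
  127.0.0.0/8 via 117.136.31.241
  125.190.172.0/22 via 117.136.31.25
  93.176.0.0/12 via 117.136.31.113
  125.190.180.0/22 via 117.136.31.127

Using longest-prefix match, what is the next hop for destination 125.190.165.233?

Routes whose prefix contains 125.190.165.233:
  0.0.0.0/0 (default, matches everything) -> 117.136.31.58
  125.128.0.0/10 (125.128.0.0 - 125.191.255.255) -> 117.136.31.139
  125.160.0.0/11 (125.160.0.0 - 125.191.255.255) -> 117.136.31.87
  125.176.0.0/12 (125.176.0.0 - 125.191.255.255) -> 117.136.31.45
  125.190.160.0/19 (125.190.160.0 - 125.190.191.255) -> 117.136.31.59
More-specific entries that do NOT match:
  125.190.165.200/29 (125.190.165.200 - 125.190.165.207) does not contain 125.190.165.233
  125.191.165.0/24 (125.191.165.0 - 125.191.165.255) does not contain 125.190.165.233
  125.190.160.0/22 (125.190.160.0 - 125.190.163.255) does not contain 125.190.165.233
  125.190.172.0/22 (125.190.172.0 - 125.190.175.255) does not contain 125.190.165.233
  125.190.180.0/22 (125.190.180.0 - 125.190.183.255) does not contain 125.190.165.233
Longest matching prefix is /19 -> next hop 117.136.31.59.

117.136.31.59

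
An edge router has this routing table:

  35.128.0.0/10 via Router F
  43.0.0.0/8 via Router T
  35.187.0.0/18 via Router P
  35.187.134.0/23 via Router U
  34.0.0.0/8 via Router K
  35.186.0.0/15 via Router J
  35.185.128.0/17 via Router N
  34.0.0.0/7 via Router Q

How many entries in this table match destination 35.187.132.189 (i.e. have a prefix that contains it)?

3

Prefixes containing 35.187.132.189:
  34.0.0.0/7 (34.0.0.0 - 35.255.255.255)
  35.128.0.0/10 (35.128.0.0 - 35.191.255.255)
  35.186.0.0/15 (35.186.0.0 - 35.187.255.255)
Total matching entries: 3.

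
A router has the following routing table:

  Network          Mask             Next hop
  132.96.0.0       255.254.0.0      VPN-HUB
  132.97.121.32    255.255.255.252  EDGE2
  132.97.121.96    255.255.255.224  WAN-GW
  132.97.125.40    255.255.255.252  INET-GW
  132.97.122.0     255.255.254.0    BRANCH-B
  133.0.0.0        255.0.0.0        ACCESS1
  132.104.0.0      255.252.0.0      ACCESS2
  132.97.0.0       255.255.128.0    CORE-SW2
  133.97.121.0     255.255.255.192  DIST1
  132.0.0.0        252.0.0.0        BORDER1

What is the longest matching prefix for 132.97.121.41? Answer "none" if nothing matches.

Entries matching 132.97.121.41:
  132.0.0.0/6 (132.0.0.0 - 135.255.255.255)
  132.96.0.0/15 (132.96.0.0 - 132.97.255.255)
  132.97.0.0/17 (132.97.0.0 - 132.97.127.255)
Most specific is 132.97.0.0/17.

132.97.0.0/17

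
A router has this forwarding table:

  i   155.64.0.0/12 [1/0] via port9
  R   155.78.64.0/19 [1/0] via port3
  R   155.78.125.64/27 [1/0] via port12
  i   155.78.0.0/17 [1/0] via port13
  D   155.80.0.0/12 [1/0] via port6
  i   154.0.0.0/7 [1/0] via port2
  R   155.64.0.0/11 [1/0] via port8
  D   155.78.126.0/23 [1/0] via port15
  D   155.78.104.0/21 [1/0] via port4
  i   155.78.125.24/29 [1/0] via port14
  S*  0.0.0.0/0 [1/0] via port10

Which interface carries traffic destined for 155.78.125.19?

port13

Routes whose prefix contains 155.78.125.19:
  0.0.0.0/0 (default, matches everything) -> port10
  154.0.0.0/7 (154.0.0.0 - 155.255.255.255) -> port2
  155.64.0.0/11 (155.64.0.0 - 155.95.255.255) -> port8
  155.64.0.0/12 (155.64.0.0 - 155.79.255.255) -> port9
  155.78.0.0/17 (155.78.0.0 - 155.78.127.255) -> port13
More-specific entries that do NOT match:
  155.78.125.24/29 (155.78.125.24 - 155.78.125.31) does not contain 155.78.125.19
  155.78.125.64/27 (155.78.125.64 - 155.78.125.95) does not contain 155.78.125.19
  155.78.126.0/23 (155.78.126.0 - 155.78.127.255) does not contain 155.78.125.19
  155.78.104.0/21 (155.78.104.0 - 155.78.111.255) does not contain 155.78.125.19
  155.78.64.0/19 (155.78.64.0 - 155.78.95.255) does not contain 155.78.125.19
Longest matching prefix is /17 -> interface port13.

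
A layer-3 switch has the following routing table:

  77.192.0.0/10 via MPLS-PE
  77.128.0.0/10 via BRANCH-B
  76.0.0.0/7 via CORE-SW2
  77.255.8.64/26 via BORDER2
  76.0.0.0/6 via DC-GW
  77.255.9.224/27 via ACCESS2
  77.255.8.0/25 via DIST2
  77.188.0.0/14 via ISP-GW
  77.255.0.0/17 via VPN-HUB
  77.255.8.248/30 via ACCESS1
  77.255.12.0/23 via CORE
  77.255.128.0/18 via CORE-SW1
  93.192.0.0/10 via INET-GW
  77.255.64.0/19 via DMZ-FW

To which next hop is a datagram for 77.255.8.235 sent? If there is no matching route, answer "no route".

VPN-HUB

Routes whose prefix contains 77.255.8.235:
  76.0.0.0/6 (76.0.0.0 - 79.255.255.255) -> DC-GW
  76.0.0.0/7 (76.0.0.0 - 77.255.255.255) -> CORE-SW2
  77.192.0.0/10 (77.192.0.0 - 77.255.255.255) -> MPLS-PE
  77.255.0.0/17 (77.255.0.0 - 77.255.127.255) -> VPN-HUB
More-specific entries that do NOT match:
  77.255.8.248/30 (77.255.8.248 - 77.255.8.251) does not contain 77.255.8.235
  77.255.9.224/27 (77.255.9.224 - 77.255.9.255) does not contain 77.255.8.235
  77.255.8.64/26 (77.255.8.64 - 77.255.8.127) does not contain 77.255.8.235
  77.255.8.0/25 (77.255.8.0 - 77.255.8.127) does not contain 77.255.8.235
  77.255.12.0/23 (77.255.12.0 - 77.255.13.255) does not contain 77.255.8.235
  77.255.64.0/19 (77.255.64.0 - 77.255.95.255) does not contain 77.255.8.235
  77.255.128.0/18 (77.255.128.0 - 77.255.191.255) does not contain 77.255.8.235
Longest matching prefix is /17 -> next hop VPN-HUB.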